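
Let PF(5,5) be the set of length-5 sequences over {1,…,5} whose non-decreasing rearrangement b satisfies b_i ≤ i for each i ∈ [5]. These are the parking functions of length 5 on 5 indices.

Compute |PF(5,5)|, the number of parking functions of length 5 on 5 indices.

1296

#PF = (6−5)·6^(5−1) = 1·1296 = 1296
Example (4,2,1,4,2) → sorted (1,2,2,4,4): b_i ≤ i ∀i, a PF.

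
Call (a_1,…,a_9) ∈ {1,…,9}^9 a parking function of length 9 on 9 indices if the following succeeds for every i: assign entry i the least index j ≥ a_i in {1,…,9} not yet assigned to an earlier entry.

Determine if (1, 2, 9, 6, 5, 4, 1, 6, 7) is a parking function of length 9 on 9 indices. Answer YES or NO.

Sorted: b = (1, 1, 2, 4, 5, 6, 6, 7, 9).
  b_1=1 ≤ 1
  b_2=1 ≤ 2
  b_3=2 ≤ 3
  b_4=4 ≤ 4
  b_5=5 ≤ 5
  b_6=6 ≤ 6
  b_7=6 ≤ 7
  b_8=7 ≤ 8
  b_9=9 ≤ 9
All bounds hold ⇒ YES

YES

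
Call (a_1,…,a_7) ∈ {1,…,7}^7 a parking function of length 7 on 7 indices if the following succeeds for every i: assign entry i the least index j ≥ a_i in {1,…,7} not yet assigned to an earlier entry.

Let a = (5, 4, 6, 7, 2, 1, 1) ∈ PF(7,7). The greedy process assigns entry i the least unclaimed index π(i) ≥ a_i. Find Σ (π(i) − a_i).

Σπ(i) = 1+…+7 = 28; Σa = 5+4+6+7+2+1+1 = 26; disp = 28−26 = 2.

2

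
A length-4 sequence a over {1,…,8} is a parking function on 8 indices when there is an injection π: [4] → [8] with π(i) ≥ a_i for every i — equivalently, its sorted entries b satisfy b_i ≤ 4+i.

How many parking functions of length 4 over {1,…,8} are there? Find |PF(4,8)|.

|PF| = (8+1−4)·(8+1)^{4−1} = 5×729 = 3645 [KW]
One tuple (3,6,7,4) → sorted (3,4,6,7): b_i ≤ 4+i ∀i, a PF.

3645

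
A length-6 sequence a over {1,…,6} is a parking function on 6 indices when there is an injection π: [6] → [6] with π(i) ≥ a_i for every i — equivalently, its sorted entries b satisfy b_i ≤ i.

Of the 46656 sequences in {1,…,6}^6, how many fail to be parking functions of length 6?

29849

|PF(6,6)| = 1·7^5 = 1×16807 = 16807 [KW]
E.g. (6,4,6,3,5,3) → sorted (3,3,4,5,6,6): b_1=3>1, not a PF.
6^6 − 16807 = 46656 − 16807 = 29849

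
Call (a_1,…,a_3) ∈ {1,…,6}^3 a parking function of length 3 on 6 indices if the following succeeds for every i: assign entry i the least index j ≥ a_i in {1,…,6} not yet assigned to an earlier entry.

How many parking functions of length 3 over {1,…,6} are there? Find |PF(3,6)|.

196

|PF| = 4·7^2 = 4 · 49 = 196 [KW]
Check (1,6,2) → sorted (1,2,6): b_i ≤ 3+i ∀i, a PF.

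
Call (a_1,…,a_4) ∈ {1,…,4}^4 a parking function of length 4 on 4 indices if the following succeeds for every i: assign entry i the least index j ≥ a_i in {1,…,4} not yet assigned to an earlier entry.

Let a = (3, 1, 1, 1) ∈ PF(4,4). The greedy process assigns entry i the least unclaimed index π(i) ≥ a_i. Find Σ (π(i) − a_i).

4

Σπ(i) = 1+…+4 = 10; Σa = 3+1+1+1 = 6; disp = 10−6 = 4.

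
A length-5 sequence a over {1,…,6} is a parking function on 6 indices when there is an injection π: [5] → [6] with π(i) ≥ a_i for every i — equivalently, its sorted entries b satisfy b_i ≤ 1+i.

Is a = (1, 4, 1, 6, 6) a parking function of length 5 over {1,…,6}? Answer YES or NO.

Rearranged: b = (1, 1, 4, 6, 6).
  b_1=1 ≤ 2
  b_2=1 ≤ 3
  b_3=4 ≤ 4
  b_4=6 > 5
  fails at i=4 ⇒ NO

NO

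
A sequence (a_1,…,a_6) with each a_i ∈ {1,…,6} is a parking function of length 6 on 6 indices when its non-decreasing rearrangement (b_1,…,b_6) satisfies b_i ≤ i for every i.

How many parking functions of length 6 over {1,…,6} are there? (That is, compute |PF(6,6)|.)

Count = (6+1−6)·(6+1)^{6−1} = 1×16807 = 16807 (Konheim–Weiss)
Check (1,2,4,2,5,4) → sorted (1,2,2,4,4,5): b_i ≤ i ∀i, a PF.

16807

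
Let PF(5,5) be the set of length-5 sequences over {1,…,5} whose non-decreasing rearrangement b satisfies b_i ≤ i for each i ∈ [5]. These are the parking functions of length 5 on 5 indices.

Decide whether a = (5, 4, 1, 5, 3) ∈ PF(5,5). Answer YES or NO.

NO

Order a: b = (1, 3, 4, 5, 5).
  b_1=1 ≤ 1
  b_2=3 > 2
  fails at i=2 ⇒ NO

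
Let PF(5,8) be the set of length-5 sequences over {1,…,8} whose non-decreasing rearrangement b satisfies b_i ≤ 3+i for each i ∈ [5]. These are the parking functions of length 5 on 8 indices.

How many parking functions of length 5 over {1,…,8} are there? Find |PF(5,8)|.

26244

#PF = (9−5)·9^(5−1) = 4 · 6561 = 26244
E.g. (6,3,8,6,5) → sorted (3,5,6,6,8): b_i ≤ 3+i ∀i, a PF.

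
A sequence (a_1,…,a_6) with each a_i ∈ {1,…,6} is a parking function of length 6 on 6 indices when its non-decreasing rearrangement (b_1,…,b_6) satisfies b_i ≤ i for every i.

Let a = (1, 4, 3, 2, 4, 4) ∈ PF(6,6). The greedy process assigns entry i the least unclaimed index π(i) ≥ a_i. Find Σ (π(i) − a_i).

3

Σπ = 21 ({1..6} each once); Σa = 1+4+3+2+4+4 = 18; disp = 21−18 = 3.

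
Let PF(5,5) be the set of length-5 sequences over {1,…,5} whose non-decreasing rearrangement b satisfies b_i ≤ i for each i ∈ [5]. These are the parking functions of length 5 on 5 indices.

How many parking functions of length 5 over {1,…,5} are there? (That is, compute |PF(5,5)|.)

1296

|PF(5,5)| = (5−5+1)·(5+1)^(5−1) = 1×1296 = 1296 [KW]
Check (1,3,4,2,4) → sorted (1,2,3,4,4): b_i ≤ i ∀i, a PF.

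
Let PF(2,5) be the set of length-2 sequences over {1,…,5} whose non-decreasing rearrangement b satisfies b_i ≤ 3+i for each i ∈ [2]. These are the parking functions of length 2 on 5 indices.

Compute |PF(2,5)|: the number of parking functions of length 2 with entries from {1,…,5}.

|PF(2,5)| = (5−2+1)·(5+1)^(2−1) = 4 · 6 = 24 (Konheim–Weiss)
E.g. (5,4) → sorted (4,5): b_i ≤ 3+i ∀i, a PF.

24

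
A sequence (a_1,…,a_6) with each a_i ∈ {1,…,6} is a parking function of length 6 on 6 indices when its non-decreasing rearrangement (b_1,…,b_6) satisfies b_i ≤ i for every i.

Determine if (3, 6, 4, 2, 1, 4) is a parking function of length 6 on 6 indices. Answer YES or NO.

YES

Rearranged: b = (1, 2, 3, 4, 4, 6).
  b_1=1 ≤ 1
  b_2=2 ≤ 2
  b_3=3 ≤ 3
  b_4=4 ≤ 4
  b_5=4 ≤ 5
  b_6=6 ≤ 6
All bounds hold ⇒ YES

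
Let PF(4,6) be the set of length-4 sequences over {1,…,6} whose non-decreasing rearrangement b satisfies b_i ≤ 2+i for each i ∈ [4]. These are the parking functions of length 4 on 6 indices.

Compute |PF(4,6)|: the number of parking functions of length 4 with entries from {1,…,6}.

1029

|PF(4,6)| = 3·7^3 = 3 · 343 = 1029
One tuple (3,3,4,4) → sorted (3,3,4,4): b_i ≤ 2+i ∀i, a PF.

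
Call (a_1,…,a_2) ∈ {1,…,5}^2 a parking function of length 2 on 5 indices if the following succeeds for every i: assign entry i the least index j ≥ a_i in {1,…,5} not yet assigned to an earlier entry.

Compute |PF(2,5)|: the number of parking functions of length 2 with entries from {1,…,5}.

|PF| = (5−2+1)·(5+1)^(2−1) = 4×6 = 24 (Pollak)
Example (1,2) → sorted (1,2): b_i ≤ 3+i ∀i, a PF.

24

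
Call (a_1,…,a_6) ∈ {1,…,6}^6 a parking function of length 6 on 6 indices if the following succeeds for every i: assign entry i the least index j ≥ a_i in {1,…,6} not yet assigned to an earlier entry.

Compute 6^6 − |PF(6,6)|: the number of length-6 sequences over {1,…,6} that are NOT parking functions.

|PF(6,6)| = (6−6+1)·(6+1)^(6−1) = 1·16807 = 16807 (Konheim–Weiss)
Example (6,4,2,3,5,5) → sorted (2,3,4,5,5,6): b_1=2>1, not a PF.
Total 46656; non-PF = 46656−16807 = 29849

29849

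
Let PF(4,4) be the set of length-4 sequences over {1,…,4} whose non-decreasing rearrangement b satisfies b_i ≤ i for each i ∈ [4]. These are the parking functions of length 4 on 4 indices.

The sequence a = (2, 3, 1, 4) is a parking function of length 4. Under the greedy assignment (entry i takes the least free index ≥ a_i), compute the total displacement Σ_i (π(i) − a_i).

0

Σπ(i) = 1+…+4 = 10; Σa = 2+3+1+4 = 10; disp = 10−10 = 0.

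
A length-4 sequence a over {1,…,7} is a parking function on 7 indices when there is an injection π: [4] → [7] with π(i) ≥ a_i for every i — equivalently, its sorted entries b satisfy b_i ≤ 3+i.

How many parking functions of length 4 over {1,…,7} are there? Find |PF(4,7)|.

|PF| = (7−4+1)·(7+1)^(4−1) = 4 · 512 = 2048 (Pollak)
E.g. (6,1,4,7) → sorted (1,4,6,7): b_i ≤ 3+i ∀i, a PF.

2048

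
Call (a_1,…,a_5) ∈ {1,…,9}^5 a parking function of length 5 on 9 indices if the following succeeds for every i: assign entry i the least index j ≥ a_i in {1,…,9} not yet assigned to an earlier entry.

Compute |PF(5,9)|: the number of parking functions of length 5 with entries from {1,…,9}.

50000

#PF = (10−5)·10^(5−1) = 5 · 10000 = 50000 [KW]
Check (5,7,3,8,1) → sorted (1,3,5,7,8): b_i ≤ 4+i ∀i, a PF.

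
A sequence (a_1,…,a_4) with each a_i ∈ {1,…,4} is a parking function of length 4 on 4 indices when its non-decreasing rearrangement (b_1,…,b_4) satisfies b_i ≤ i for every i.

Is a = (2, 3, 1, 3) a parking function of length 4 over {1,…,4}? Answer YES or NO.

YES

Order a: b = (1, 2, 3, 3).
  b_1=1 ≤ 1
  b_2=2 ≤ 2
  b_3=3 ≤ 3
  b_4=3 ≤ 4
All bounds hold ⇒ YES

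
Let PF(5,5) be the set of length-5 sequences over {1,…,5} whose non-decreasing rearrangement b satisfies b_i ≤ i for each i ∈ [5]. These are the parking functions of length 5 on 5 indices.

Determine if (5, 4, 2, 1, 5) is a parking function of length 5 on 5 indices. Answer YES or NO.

Sorted: b = (1, 2, 4, 5, 5).
  b_1=1 ≤ 1
  b_2=2 ≤ 2
  b_3=4 > 3
  fails at i=3 ⇒ NO

NO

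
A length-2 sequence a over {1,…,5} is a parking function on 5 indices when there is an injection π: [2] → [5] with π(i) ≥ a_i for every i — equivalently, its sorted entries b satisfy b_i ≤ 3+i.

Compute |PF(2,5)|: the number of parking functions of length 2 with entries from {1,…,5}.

|PF(2,5)| = (6−2)·6^(2−1) = 4·6 = 24 (Pollak)
E.g. (1,5) → sorted (1,5): b_i ≤ 3+i ∀i, a PF.

24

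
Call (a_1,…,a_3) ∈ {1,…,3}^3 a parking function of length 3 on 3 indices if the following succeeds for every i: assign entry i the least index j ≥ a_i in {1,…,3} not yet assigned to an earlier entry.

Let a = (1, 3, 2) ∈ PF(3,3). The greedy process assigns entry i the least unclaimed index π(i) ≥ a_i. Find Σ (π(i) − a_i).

Σπ = 6 ({1..3} each once); Σa = 1+3+2 = 6; disp = 6−6 = 0.

0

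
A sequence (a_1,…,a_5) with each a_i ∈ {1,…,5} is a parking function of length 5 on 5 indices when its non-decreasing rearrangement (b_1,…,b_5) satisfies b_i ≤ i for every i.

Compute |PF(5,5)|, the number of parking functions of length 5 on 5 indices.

1296

Count = (5−5+1)·(5+1)^(5−1) = 1·1296 = 1296 [KW]
Check (5,1,3,2,4) → sorted (1,2,3,4,5): b_i ≤ i ∀i, a PF.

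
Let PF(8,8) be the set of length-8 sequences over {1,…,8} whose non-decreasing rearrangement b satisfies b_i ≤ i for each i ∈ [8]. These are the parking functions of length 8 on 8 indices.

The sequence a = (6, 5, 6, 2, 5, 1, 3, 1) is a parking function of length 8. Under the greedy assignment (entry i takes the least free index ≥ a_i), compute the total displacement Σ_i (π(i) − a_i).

7

Σπ = 8·9/2 = 36 (π permutes [8]); Σa = 6+5+6+2+5+1+3+1 = 29; disp = 36−29 = 7.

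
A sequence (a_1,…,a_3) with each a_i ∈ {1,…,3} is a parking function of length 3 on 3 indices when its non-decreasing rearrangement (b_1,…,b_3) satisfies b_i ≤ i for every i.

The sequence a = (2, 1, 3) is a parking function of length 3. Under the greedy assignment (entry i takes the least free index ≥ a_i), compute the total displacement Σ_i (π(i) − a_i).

0

Σπ = 6 ({1..3} each once); Σa = 2+1+3 = 6; disp = 6−6 = 0.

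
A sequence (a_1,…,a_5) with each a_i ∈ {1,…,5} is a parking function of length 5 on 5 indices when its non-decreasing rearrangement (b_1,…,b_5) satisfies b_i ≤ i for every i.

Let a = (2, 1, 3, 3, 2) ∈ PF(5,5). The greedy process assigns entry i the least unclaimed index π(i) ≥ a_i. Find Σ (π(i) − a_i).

Σπ(i) = 1+…+5 = 15; Σa = 2+1+3+3+2 = 11; disp = 15−11 = 4.

4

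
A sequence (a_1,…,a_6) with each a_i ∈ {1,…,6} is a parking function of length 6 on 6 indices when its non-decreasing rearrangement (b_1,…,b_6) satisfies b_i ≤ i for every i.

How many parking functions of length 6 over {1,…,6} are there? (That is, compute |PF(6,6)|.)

Count = 1·7^5 = 1×16807 = 16807 (Pollak)
E.g. (6,1,1,2,5,2) → sorted (1,1,2,2,5,6): b_i ≤ i ∀i, a PF.

16807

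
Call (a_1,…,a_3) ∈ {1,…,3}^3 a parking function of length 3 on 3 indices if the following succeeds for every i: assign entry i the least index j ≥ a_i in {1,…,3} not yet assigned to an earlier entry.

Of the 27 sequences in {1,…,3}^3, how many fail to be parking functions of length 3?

#PF = (4−3)·4^(3−1) = 1×16 = 16 [KW]
Example (3,3,2) → sorted (2,3,3): b_1=2>1, not a PF.
So 27 − 16 = 11 fail.

11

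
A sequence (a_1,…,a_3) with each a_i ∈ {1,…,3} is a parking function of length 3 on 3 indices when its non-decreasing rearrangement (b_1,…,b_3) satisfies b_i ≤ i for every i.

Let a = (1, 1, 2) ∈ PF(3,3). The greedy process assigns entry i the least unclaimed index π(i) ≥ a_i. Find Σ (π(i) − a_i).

Σπ(i) = 1+…+3 = 6; Σa = 1+1+2 = 4; disp = 6−4 = 2.

2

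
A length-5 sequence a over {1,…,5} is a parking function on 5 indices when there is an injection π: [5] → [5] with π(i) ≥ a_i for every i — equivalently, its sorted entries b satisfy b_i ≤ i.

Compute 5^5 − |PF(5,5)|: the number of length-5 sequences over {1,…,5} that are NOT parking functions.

1829

|PF| = (5−5+1)·(5+1)^(5−1) = 1·1296 = 1296
Check (4,5,2,5,1) → sorted (1,2,4,5,5): b_3=4>3, not a PF.
5^5 − 1296 = 3125 − 1296 = 1829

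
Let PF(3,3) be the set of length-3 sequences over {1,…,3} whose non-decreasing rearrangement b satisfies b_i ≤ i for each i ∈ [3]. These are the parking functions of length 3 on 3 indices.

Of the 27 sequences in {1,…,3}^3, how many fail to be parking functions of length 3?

11

|PF| = (3−3+1)·(3+1)^(3−1) = 1×16 = 16
Example (2,2,3) → sorted (2,2,3): b_1=2>1, not a PF.
Total 27; non-PF = 27−16 = 11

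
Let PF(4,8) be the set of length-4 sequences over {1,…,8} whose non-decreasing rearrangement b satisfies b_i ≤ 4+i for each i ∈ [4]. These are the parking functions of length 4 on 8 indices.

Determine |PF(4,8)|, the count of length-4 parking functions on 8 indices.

|PF| = (8+1−4)·(8+1)^{4−1} = 5 · 729 = 3645 (Konheim–Weiss)
Example (4,2,3,8) → sorted (2,3,4,8): b_i ≤ 4+i ∀i, a PF.

3645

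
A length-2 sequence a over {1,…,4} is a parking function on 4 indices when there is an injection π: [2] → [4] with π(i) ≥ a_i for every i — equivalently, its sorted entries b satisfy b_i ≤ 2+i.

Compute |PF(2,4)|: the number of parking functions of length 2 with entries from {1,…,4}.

15

|PF(2,4)| = (5−2)·5^(2−1) = 3×5 = 15 (Pollak)
E.g. (4,1) → sorted (1,4): b_i ≤ 2+i ∀i, a PF.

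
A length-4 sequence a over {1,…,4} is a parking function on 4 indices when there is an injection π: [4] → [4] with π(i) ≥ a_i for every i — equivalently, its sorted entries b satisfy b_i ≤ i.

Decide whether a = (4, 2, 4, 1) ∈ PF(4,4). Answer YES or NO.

Order a: b = (1, 2, 4, 4).
  b_1=1 ≤ 1
  b_2=2 ≤ 2
  b_3=4 > 3
  fails at i=3 ⇒ NO

NO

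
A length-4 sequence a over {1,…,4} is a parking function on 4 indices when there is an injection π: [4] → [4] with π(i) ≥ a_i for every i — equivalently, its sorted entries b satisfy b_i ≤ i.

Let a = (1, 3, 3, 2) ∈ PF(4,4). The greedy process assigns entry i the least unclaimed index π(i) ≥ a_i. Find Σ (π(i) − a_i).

Σπ = 10 ({1..4} each once); Σa = 1+3+3+2 = 9; disp = 10−9 = 1.

1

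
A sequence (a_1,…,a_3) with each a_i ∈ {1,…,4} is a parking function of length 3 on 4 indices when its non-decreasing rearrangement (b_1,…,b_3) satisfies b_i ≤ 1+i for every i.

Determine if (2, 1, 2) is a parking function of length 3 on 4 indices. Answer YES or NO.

Sorted: b = (1, 2, 2).
  b_1=1 ≤ 2
  b_2=2 ≤ 3
  b_3=2 ≤ 4
All bounds hold ⇒ YES

YES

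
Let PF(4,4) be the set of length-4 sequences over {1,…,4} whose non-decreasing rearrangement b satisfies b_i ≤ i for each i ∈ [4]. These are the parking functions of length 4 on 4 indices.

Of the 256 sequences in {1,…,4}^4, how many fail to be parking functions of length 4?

|PF| = 1·5^3 = 1×125 = 125 (Konheim–Weiss)
One tuple (4,1,3,3) → sorted (1,3,3,4): b_2=3>2, not a PF.
So 256 − 125 = 131 fail.

131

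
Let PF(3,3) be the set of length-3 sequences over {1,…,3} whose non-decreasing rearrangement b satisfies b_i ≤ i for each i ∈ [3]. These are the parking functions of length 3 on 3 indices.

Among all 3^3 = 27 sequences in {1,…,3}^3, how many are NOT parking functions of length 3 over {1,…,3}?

11

Count = (4−3)·4^(3−1) = 1×16 = 16 (Konheim–Weiss)
One tuple (1,3,3) → sorted (1,3,3): b_2=3>2, not a PF.
Total 27; non-PF = 27−16 = 11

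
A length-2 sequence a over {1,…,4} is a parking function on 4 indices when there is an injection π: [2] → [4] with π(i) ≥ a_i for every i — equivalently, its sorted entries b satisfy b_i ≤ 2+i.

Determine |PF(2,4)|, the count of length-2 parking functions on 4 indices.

Count = (5−2)·5^(2−1) = 3 · 5 = 15 [KW]
Check (2,1) → sorted (1,2): b_i ≤ 2+i ∀i, a PF.

15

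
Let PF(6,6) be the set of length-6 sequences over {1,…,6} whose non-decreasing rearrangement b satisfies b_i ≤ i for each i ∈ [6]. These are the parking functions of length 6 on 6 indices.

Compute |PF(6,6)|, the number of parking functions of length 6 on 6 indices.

|PF| = (6+1−6)·(6+1)^{6−1} = 1 · 16807 = 16807
Example (4,6,5,3,2,1) → sorted (1,2,3,4,5,6): b_i ≤ i ∀i, a PF.

16807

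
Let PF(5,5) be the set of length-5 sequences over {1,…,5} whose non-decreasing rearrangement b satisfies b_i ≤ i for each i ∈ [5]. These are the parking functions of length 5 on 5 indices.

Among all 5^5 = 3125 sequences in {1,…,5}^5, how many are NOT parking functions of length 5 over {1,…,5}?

1829

#PF = (5+1−5)·(5+1)^{5−1} = 1·1296 = 1296 (Konheim–Weiss)
One tuple (3,3,3,5,3) → sorted (3,3,3,3,5): b_1=3>1, not a PF.
Total 3125; non-PF = 3125−1296 = 1829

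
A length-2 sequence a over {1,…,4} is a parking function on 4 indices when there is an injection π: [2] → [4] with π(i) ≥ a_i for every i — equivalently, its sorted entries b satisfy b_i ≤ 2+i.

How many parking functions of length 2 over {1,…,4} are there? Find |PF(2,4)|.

15

#PF = 3·5^1 = 3×5 = 15 (Pollak)
Check (4,2) → sorted (2,4): b_i ≤ 2+i ∀i, a PF.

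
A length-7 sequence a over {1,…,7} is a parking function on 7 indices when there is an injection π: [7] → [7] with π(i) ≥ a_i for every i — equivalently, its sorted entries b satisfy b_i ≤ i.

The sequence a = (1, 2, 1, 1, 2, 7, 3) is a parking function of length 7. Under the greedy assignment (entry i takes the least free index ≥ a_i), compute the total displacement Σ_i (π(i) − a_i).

11

Σπ = 7·8/2 = 28 (π permutes [7]); Σa = 1+2+1+1+2+7+3 = 17; disp = 28−17 = 11.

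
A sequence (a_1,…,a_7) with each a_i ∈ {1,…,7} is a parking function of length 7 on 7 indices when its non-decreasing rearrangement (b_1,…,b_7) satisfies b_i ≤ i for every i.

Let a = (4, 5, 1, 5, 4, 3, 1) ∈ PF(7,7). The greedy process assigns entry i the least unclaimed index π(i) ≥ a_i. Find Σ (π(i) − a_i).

5

Σπ = 7·8/2 = 28 (π permutes [7]); Σa = 4+5+1+5+4+3+1 = 23; disp = 28−23 = 5.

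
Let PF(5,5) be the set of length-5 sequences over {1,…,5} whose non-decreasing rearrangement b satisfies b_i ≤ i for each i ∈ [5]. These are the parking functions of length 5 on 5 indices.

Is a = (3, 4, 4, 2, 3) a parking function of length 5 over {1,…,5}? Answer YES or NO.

Order a: b = (2, 3, 3, 4, 4).
  b_1=2 > 1
  fails at i=1 ⇒ NO

NO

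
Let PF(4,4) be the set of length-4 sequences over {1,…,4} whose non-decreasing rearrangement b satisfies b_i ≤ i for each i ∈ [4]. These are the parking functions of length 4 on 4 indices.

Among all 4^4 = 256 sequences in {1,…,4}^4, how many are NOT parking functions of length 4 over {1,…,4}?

131

#PF = (4−4+1)·(4+1)^(4−1) = 1 · 125 = 125
E.g. (2,4,3,4) → sorted (2,3,4,4): b_1=2>1, not a PF.
So 256 − 125 = 131 fail.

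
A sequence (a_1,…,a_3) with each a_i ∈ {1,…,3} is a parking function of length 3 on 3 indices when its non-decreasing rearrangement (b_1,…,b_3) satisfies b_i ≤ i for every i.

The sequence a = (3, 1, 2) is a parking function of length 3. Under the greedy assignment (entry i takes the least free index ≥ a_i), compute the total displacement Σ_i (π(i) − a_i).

Σπ(i) = 1+…+3 = 6; Σa = 3+1+2 = 6; disp = 6−6 = 0.

0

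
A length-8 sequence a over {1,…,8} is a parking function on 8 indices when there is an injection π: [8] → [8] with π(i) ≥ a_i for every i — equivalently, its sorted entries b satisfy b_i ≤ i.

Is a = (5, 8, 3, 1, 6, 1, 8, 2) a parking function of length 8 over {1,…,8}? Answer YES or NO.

NO

Sorted: b = (1, 1, 2, 3, 5, 6, 8, 8).
  b_1=1 ≤ 1
  b_2=1 ≤ 2
  b_3=2 ≤ 3
  b_4=3 ≤ 4
  b_5=5 ≤ 5
  b_6=6 ≤ 6
  b_7=8 > 7
  fails at i=7 ⇒ NO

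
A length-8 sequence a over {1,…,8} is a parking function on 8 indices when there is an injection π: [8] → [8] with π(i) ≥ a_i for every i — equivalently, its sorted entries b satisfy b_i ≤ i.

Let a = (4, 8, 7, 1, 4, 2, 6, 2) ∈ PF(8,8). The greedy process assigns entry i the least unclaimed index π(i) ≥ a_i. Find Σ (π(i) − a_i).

2

Σπ(i) = 1+…+8 = 36; Σa = 4+8+7+1+4+2+6+2 = 34; disp = 36−34 = 2.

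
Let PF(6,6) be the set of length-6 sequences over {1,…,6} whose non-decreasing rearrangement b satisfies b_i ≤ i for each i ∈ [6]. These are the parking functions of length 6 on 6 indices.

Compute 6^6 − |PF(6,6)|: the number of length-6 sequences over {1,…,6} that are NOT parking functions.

#PF = (6+1−6)·(6+1)^{6−1} = 1·16807 = 16807 [KW]
E.g. (5,4,5,3,3,6) → sorted (3,3,4,5,5,6): b_1=3>1, not a PF.
Total 46656; non-PF = 46656−16807 = 29849

29849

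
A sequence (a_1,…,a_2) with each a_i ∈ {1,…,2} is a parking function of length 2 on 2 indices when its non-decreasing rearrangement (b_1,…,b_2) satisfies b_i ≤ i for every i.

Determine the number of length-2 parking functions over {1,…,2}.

3

|PF(2,2)| = (2−2+1)·(2+1)^(2−1) = 1·3 = 3 [KW]
One tuple (1,1) → sorted (1,1): b_i ≤ i ∀i, a PF.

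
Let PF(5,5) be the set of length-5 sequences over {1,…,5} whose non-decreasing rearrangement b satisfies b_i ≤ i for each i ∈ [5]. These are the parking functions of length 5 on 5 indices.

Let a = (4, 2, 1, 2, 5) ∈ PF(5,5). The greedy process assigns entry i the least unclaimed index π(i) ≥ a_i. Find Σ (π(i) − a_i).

Σπ = 5·6/2 = 15 (π permutes [5]); Σa = 4+2+1+2+5 = 14; disp = 15−14 = 1.

1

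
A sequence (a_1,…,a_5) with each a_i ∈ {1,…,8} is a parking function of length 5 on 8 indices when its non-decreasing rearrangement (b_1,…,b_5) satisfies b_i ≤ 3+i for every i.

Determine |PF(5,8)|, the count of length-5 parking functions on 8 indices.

|PF(5,8)| = (8−5+1)·(8+1)^(5−1) = 4 · 6561 = 26244 [KW]
E.g. (4,7,6,1,4) → sorted (1,4,4,6,7): b_i ≤ 3+i ∀i, a PF.

26244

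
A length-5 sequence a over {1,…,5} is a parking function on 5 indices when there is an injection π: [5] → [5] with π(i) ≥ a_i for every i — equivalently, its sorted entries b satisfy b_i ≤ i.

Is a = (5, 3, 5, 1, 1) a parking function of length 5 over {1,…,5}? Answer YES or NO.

NO

Order a: b = (1, 1, 3, 5, 5).
  b_1=1 ≤ 1
  b_2=1 ≤ 2
  b_3=3 ≤ 3
  b_4=5 > 4
  fails at i=4 ⇒ NO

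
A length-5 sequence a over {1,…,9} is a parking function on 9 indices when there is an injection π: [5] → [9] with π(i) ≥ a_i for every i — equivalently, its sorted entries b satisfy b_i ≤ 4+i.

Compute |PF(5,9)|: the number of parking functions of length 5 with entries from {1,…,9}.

|PF(5,9)| = (9+1−5)·(9+1)^{5−1} = 5·10000 = 50000
Example (1,9,3,6,1) → sorted (1,1,3,6,9): b_i ≤ 4+i ∀i, a PF.

50000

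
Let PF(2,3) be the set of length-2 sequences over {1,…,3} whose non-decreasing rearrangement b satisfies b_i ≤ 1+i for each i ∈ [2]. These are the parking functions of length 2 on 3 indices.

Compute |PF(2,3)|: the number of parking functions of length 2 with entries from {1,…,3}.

#PF = 2·4^1 = 2·4 = 8 (Pollak)
One tuple (3,2) → sorted (2,3): b_i ≤ 1+i ∀i, a PF.

8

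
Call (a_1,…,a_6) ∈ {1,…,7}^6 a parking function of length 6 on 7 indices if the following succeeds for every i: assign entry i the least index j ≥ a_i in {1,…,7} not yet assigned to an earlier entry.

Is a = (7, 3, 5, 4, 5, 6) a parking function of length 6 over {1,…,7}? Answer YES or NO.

NO

Order a: b = (3, 4, 5, 5, 6, 7).
  b_1=3 > 2
  fails at i=1 ⇒ NO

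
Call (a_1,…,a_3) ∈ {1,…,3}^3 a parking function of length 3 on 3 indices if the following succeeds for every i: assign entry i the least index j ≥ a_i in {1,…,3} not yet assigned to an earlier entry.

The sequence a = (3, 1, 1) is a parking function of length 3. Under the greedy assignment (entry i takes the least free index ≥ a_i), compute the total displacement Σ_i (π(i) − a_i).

1

Σπ(i) = 1+…+3 = 6; Σa = 3+1+1 = 5; disp = 6−5 = 1.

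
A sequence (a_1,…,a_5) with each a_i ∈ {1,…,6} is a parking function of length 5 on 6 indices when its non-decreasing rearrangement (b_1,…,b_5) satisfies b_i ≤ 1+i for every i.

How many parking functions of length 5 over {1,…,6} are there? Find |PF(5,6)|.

4802

|PF| = (6−5+1)·(6+1)^(5−1) = 2·2401 = 4802 (Konheim–Weiss)
Check (4,2,5,3,2) → sorted (2,2,3,4,5): b_i ≤ 1+i ∀i, a PF.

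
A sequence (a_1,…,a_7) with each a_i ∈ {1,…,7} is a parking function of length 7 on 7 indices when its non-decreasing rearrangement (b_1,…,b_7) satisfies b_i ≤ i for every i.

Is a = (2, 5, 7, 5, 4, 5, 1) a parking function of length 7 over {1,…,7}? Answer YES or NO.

NO

Sorted: b = (1, 2, 4, 5, 5, 5, 7).
  b_1=1 ≤ 1
  b_2=2 ≤ 2
  b_3=4 > 3
  fails at i=3 ⇒ NO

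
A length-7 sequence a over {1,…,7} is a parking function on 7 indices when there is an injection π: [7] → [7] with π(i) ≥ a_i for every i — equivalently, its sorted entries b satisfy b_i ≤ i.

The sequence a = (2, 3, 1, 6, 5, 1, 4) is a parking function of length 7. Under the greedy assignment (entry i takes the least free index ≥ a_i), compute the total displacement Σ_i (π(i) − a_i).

6

Σπ(i) = 1+…+7 = 28; Σa = 2+3+1+6+5+1+4 = 22; disp = 28−22 = 6.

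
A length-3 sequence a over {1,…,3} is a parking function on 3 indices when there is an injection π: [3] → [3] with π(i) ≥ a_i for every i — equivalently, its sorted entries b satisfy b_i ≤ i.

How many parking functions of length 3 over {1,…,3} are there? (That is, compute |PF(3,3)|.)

Count = (3−3+1)·(3+1)^(3−1) = 1×16 = 16 (Pollak)
Check (3,1,2) → sorted (1,2,3): b_i ≤ i ∀i, a PF.

16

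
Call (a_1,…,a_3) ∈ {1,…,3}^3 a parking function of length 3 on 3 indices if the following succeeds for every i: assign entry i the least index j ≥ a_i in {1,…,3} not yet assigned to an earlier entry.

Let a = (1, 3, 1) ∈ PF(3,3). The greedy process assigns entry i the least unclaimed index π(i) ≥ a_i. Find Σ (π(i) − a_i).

Σπ(i) = 1+…+3 = 6; Σa = 1+3+1 = 5; disp = 6−5 = 1.

1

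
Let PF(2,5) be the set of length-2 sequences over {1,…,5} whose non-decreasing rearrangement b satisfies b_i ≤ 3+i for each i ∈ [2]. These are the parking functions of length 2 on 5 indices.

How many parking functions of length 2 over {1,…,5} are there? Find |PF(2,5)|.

24

Count = (6−2)·6^(2−1) = 4·6 = 24 (Konheim–Weiss)
One tuple (3,2) → sorted (2,3): b_i ≤ 3+i ∀i, a PF.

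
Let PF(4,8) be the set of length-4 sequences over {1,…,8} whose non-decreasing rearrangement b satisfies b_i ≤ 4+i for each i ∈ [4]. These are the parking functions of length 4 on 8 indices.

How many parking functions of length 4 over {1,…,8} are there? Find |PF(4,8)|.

3645

|PF| = (8−4+1)·(8+1)^(4−1) = 5×729 = 3645 [KW]
Example (1,4,8,4) → sorted (1,4,4,8): b_i ≤ 4+i ∀i, a PF.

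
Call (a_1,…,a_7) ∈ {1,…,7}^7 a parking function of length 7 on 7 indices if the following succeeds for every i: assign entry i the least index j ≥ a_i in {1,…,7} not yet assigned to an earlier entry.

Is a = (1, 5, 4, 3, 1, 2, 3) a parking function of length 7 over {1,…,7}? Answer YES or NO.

Rearranged: b = (1, 1, 2, 3, 3, 4, 5).
  b_1=1 ≤ 1
  b_2=1 ≤ 2
  b_3=2 ≤ 3
  b_4=3 ≤ 4
  b_5=3 ≤ 5
  b_6=4 ≤ 6
  b_7=5 ≤ 7
All bounds hold ⇒ YES

YES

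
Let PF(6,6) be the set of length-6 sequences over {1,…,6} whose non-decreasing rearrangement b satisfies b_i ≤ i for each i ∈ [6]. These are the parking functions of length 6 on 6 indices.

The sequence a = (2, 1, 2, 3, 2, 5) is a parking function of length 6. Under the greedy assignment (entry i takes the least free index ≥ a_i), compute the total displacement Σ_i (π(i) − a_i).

Σπ = 21 ({1..6} each once); Σa = 2+1+2+3+2+5 = 15; disp = 21−15 = 6.

6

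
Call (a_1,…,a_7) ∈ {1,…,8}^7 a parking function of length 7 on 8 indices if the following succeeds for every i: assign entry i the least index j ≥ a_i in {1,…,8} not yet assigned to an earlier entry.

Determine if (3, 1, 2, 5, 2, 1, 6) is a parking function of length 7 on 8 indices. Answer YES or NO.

Rearranged: b = (1, 1, 2, 2, 3, 5, 6).
  b_1=1 ≤ 2
  b_2=1 ≤ 3
  b_3=2 ≤ 4
  b_4=2 ≤ 5
  b_5=3 ≤ 6
  b_6=5 ≤ 7
  b_7=6 ≤ 8
All bounds hold ⇒ YES

YES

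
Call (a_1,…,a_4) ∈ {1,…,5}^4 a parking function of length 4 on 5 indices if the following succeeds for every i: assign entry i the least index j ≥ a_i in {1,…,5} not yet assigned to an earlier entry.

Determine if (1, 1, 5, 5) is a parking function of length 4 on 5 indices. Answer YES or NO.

NO

Rearranged: b = (1, 1, 5, 5).
  b_1=1 ≤ 2
  b_2=1 ≤ 3
  b_3=5 > 4
  fails at i=3 ⇒ NO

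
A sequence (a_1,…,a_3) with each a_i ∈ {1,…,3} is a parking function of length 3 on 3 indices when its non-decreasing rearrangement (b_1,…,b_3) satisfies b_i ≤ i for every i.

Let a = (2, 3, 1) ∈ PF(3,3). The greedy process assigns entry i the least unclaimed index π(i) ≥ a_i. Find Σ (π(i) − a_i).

0

Σπ = 3·4/2 = 6 (π permutes [3]); Σa = 2+3+1 = 6; disp = 6−6 = 0.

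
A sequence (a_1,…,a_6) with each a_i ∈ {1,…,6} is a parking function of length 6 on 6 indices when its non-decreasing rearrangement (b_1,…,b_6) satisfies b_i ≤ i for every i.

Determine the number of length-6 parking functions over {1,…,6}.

#PF = 1·7^5 = 1·16807 = 16807 (Pollak)
E.g. (3,5,1,5,1,4) → sorted (1,1,3,4,5,5): b_i ≤ i ∀i, a PF.

16807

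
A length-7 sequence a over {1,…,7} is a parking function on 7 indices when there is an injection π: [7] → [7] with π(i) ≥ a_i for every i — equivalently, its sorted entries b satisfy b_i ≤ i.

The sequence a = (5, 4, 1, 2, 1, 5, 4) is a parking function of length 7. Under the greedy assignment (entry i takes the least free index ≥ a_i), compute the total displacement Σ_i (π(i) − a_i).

Σπ = 28 ({1..7} each once); Σa = 5+4+1+2+1+5+4 = 22; disp = 28−22 = 6.

6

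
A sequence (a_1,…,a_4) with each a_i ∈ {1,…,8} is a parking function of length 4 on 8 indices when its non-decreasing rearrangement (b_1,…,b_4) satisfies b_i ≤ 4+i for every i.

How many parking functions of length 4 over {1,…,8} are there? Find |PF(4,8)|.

3645

#PF = 5·9^3 = 5·729 = 3645
E.g. (6,5,7,2) → sorted (2,5,6,7): b_i ≤ 4+i ∀i, a PF.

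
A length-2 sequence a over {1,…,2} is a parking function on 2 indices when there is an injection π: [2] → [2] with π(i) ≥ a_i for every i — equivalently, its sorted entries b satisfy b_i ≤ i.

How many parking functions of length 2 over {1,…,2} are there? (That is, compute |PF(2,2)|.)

|PF| = (3−2)·3^(2−1) = 1 · 3 = 3 (Pollak)
Check (1,2) → sorted (1,2): b_i ≤ i ∀i, a PF.

3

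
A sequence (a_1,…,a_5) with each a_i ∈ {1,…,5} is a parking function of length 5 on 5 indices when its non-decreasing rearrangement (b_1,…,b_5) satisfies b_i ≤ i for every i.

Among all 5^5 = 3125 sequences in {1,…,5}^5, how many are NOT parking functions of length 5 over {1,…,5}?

Count = 1·6^4 = 1·1296 = 1296
Example (5,4,4,4,5) → sorted (4,4,4,5,5): b_1=4>1, not a PF.
So 3125 − 1296 = 1829 fail.

1829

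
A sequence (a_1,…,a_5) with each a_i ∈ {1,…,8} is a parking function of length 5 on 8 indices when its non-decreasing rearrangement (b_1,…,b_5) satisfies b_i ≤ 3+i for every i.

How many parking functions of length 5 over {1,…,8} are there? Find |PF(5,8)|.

Count = (8+1−5)·(8+1)^{5−1} = 4 · 6561 = 26244 (Konheim–Weiss)
Check (6,5,1,8,2) → sorted (1,2,5,6,8): b_i ≤ 3+i ∀i, a PF.

26244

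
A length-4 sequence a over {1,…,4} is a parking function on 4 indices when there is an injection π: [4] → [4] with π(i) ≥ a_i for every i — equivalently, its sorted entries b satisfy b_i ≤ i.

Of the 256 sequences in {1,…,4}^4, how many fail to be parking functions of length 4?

|PF(4,4)| = (5−4)·5^(4−1) = 1 · 125 = 125 (Pollak)
Example (4,2,3,4) → sorted (2,3,4,4): b_1=2>1, not a PF.
So 256 − 125 = 131 fail.

131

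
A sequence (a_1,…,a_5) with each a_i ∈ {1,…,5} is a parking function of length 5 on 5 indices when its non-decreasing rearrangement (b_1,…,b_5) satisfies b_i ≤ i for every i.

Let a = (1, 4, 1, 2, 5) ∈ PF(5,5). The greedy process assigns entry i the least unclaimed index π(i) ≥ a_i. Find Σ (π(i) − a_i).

Σπ = 5·6/2 = 15 (π permutes [5]); Σa = 1+4+1+2+5 = 13; disp = 15−13 = 2.

2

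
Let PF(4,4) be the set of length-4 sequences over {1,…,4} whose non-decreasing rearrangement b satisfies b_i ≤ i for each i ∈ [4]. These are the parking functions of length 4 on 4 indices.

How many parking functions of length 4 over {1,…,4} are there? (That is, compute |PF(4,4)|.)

125

Count = 1·5^3 = 1 · 125 = 125 (Pollak)
E.g. (4,2,2,1) → sorted (1,2,2,4): b_i ≤ i ∀i, a PF.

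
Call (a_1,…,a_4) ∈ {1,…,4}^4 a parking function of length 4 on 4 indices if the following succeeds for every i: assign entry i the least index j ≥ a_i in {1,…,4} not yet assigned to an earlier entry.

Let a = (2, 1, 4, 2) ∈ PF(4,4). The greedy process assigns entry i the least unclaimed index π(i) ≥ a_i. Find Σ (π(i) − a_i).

Σπ = 10 ({1..4} each once); Σa = 2+1+4+2 = 9; disp = 10−9 = 1.

1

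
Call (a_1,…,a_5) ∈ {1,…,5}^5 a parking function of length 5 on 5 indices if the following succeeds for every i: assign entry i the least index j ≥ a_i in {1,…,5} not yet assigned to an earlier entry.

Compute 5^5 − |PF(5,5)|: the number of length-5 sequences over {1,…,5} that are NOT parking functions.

1829

Count = (5+1−5)·(5+1)^{5−1} = 1·1296 = 1296 (Pollak)
Check (5,4,5,4,1) → sorted (1,4,4,5,5): b_2=4>2, not a PF.
So 3125 − 1296 = 1829 fail.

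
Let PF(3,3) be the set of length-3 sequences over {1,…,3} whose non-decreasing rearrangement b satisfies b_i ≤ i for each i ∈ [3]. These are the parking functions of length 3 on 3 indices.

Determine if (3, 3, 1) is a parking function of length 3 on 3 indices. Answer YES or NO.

NO

Sorted: b = (1, 3, 3).
  b_1=1 ≤ 1
  b_2=3 > 2
  fails at i=2 ⇒ NO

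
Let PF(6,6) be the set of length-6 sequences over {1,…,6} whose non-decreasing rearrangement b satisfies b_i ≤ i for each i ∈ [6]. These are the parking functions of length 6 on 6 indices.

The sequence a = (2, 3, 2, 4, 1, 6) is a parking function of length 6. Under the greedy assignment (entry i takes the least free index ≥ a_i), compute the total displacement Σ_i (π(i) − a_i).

3

Σπ(i) = 1+…+6 = 21; Σa = 2+3+2+4+1+6 = 18; disp = 21−18 = 3.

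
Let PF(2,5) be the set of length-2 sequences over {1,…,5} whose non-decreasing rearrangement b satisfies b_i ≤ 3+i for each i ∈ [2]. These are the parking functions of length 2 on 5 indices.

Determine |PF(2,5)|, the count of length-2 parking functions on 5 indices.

24

#PF = 4·6^1 = 4×6 = 24
Example (1,4) → sorted (1,4): b_i ≤ 3+i ∀i, a PF.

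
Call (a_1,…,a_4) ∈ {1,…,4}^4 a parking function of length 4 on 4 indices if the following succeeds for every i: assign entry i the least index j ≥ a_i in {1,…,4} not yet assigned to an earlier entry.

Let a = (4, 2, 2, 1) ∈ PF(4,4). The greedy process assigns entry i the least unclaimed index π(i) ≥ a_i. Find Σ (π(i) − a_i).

Σπ = 10 ({1..4} each once); Σa = 4+2+2+1 = 9; disp = 10−9 = 1.

1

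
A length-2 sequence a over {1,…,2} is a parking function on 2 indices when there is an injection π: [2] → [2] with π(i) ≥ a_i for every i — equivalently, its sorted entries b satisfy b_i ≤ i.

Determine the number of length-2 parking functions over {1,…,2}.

3

#PF = (2+1−2)·(2+1)^{2−1} = 1×3 = 3 (Pollak)
E.g. (2,1) → sorted (1,2): b_i ≤ i ∀i, a PF.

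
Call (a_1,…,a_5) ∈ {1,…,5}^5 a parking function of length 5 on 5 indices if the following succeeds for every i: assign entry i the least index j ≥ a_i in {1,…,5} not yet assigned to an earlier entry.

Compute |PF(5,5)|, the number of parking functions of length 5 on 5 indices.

|PF| = (5−5+1)·(5+1)^(5−1) = 1·1296 = 1296 (Konheim–Weiss)
Example (2,1,1,2,5) → sorted (1,1,2,2,5): b_i ≤ i ∀i, a PF.

1296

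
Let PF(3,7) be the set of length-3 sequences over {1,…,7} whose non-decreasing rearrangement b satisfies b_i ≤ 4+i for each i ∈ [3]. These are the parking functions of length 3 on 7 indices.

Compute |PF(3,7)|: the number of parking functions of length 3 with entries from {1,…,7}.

320

|PF(3,7)| = (7−3+1)·(7+1)^(3−1) = 5 · 64 = 320 (Pollak)
One tuple (1,1,5) → sorted (1,1,5): b_i ≤ 4+i ∀i, a PF.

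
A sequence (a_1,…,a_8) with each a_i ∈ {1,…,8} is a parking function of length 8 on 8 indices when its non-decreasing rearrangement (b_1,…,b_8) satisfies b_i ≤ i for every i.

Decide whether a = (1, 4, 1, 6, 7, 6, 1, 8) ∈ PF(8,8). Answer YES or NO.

NO

Order a: b = (1, 1, 1, 4, 6, 6, 7, 8).
  b_1=1 ≤ 1
  b_2=1 ≤ 2
  b_3=1 ≤ 3
  b_4=4 ≤ 4
  b_5=6 > 5
  fails at i=5 ⇒ NO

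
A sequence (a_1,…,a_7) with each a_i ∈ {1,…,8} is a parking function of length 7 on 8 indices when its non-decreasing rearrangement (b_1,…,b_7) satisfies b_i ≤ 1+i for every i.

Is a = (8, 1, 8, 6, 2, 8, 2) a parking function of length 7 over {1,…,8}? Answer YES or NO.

NO

Order a: b = (1, 2, 2, 6, 8, 8, 8).
  b_1=1 ≤ 2
  b_2=2 ≤ 3
  b_3=2 ≤ 4
  b_4=6 > 5
  fails at i=4 ⇒ NO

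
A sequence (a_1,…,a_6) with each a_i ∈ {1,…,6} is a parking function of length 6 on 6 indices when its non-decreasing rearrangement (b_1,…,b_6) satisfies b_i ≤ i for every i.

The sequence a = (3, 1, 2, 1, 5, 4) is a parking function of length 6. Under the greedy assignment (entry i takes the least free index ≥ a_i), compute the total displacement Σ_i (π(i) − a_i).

Σπ = 21 ({1..6} each once); Σa = 3+1+2+1+5+4 = 16; disp = 21−16 = 5.

5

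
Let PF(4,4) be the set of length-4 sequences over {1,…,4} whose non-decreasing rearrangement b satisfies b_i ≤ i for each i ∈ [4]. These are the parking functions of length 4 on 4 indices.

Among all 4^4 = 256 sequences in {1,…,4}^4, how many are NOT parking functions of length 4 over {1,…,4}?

#PF = (5−4)·5^(4−1) = 1·125 = 125 (Konheim–Weiss)
E.g. (3,3,4,3) → sorted (3,3,3,4): b_1=3>1, not a PF.
Total 256; non-PF = 256−125 = 131

131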